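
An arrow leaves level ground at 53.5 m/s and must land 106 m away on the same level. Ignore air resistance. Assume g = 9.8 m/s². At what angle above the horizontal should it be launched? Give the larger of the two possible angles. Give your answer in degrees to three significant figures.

R = v₀² sin 2θ / g gives sin 2θ = gR/v₀² = 9.80·106/53.5² = 0.3629.
2θ = 21.28° or 180° − 21.28° = 158.7°, so θ = 10.64° or 79.36°.
The larger angle is 79.36°.

79.4°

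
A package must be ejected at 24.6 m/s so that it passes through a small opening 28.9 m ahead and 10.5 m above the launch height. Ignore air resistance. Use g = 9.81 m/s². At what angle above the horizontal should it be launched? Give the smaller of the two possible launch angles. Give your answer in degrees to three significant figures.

35.7°

Trajectory: y = x tanθ − g x² (1 + tan²θ)/(2v₀²). With x = 28.9, y = 10.5, v₀ = 24.6, g = 9.81:
6.770 tan²θ − 28.9 tanθ + (17.27) = 0.
tanθ = [28.9 ± √(28.9² − 4 × 6.770 × (17.27))] / (2 × 6.770) = (28.9 ± 19.17) / 13.54, giving tanθ = 0.7185 or 3.551.
θ = 35.70° or 74.27°; the smaller is 35.70°.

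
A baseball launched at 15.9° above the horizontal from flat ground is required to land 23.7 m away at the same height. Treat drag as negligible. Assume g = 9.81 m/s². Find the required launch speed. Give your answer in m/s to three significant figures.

21.0 m/s

Level-ground range: R = v₀² sin(2θ)/g, so v₀ = √(gR / sin 2θ).
v₀ = √(9.81 × 23.7 / sin 31.80°) = √(232.5 / 0.5270) = √441.21 = 21.00 m/s.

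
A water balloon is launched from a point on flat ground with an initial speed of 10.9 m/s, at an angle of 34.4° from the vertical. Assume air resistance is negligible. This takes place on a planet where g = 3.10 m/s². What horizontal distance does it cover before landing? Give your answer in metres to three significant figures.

35.7 m

Components: vₓ = 10.90 sin 34.4° = 6.158 m/s, v_y0 = 10.90 cos 34.4° = 8.994 m/s.
Time aloft: T = 2 v_y0 / g = 2 × 8.994 / 3.10 = 5.802 s.
Range: R = vₓ T = 6.158 × 5.802 = 35.73 m.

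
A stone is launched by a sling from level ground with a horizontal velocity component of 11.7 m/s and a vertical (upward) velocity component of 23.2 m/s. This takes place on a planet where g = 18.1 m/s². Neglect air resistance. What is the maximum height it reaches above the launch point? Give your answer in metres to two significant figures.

At the apex v_y = 0, so H = v_y0²/(2g) = 23.20²/36.20 = 14.87 m.

15 m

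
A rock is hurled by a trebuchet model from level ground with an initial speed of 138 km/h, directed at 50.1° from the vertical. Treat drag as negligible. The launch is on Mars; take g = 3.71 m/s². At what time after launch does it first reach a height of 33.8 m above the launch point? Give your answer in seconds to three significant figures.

1.56 s

Convert: 138 km/h = 138/3.6 = 38.33 m/s.
Resolve: vₓ = 38.33 sin 50.1° = 29.41 m/s and v_y0 = 38.33 cos 50.1° = 24.59 m/s.
Set y = v_y0 t − ½ g t² = 33.8: 1.855 t² − 24.59 t + 33.8 = 0.
t = [24.59 ± √(24.59² − 2·3.71·33.8)] / 3.71 = (24.59 ± 18.81) / 3.71, so t = 1.558 s or t = 11.70 s.
The first (ascending) time is 1.558 s.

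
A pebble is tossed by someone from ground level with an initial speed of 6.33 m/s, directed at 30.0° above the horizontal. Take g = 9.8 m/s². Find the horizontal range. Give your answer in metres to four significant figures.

3.541 m

Components: vₓ = 6.330 cos 30.0° = 5.482 m/s, v_y0 = 6.330 sin 30.0° = 3.165 m/s.
Flight time T = 2 v_y0 / g = 0.6459 s.
Horizontal distance R = vₓ T = 5.482 × 0.6459 = 3.541 m.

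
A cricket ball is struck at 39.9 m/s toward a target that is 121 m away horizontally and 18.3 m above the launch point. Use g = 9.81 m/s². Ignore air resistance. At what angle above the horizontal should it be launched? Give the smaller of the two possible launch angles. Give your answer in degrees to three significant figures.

Trajectory: y = x tanθ − g x² (1 + tan²θ)/(2v₀²). With x = 121, y = 18.3, v₀ = 39.9, g = 9.81:
45.11 tan²θ − 121 tanθ + (63.41) = 0.
tanθ = [121 ± √(121² − 4 × 45.11 × (63.41))] / (2 × 45.11) = (121 ± 56.57) / 90.22, giving tanθ = 0.7142 or 1.968.
θ = 35.53° or 63.07°; the smaller is 35.53°.

35.5°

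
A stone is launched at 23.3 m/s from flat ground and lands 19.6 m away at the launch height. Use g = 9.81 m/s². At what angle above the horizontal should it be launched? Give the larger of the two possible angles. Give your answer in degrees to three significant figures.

79.6°

From R = (v₀²/g) sin 2θ: sin 2θ = 9.81 × 19.6 / 542.89 = 0.3542.
2θ = 20.74° or 180° − 20.74° = 159.3°, so θ = 10.37° or 79.63°.
The larger angle is 79.63°.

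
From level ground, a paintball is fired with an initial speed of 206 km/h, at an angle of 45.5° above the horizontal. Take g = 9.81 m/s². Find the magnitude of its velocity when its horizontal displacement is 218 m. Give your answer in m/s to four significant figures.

42.01 m/s

Convert: 206 km/h = 206/3.6 = 57.22 m/s.
Components: vₓ = 57.22 cos 45.5° = 40.11 m/s, v_y0 = 57.22 sin 45.5° = 40.81 m/s.
Time to reach x = 218 m: t = x/vₓ = 218/40.11 = 5.435 s.
Vertical velocity there: v_y = v_y0 − g t = 40.81 − 9.81 × 5.435 = −12.51 m/s.
Speed: √(vₓ² + v_y²) = √(40.11² + 12.51²) = 42.01 m/s.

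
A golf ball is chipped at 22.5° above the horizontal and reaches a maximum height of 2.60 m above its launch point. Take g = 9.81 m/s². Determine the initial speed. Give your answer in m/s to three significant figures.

At the peak v_y = 0, so v_y0 = √(2gH) = √(2 × 9.81 × 2.60) = 7.142 m/s.
v_y0 = v₀ sin θ ⇒ v₀ = 7.142 / sin 22.5° = 18.66 m/s.

18.7 m/s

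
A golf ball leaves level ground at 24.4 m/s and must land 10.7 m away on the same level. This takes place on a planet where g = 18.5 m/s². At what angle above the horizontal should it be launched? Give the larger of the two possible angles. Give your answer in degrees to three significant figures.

80.3°

R = v₀² sin 2θ / g gives sin 2θ = gR/v₀² = 18.5·10.7/24.4² = 0.3325.
2θ = 19.42° or 180° − 19.42° = 160.6°, so θ = 9.710° or 80.29°.
The larger angle is 80.29°.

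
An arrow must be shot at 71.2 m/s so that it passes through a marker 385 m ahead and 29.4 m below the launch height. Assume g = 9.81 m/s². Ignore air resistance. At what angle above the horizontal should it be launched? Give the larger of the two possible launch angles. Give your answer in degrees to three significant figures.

Trajectory: y = x tanθ − g x² (1 + tan²θ)/(2v₀²). With x = 385, y = −29.4, v₀ = 71.2, g = 9.81:
143.4 tan²θ − 385 tanθ + (114.0) = 0.
tanθ = [385 ± √(385² − 4 × 143.4 × (114.0))] / (2 × 143.4) = (385 ± 287.8) / 286.8, giving tanθ = 0.3389 or 2.346.
θ = 18.72° or 66.91°; the larger is 66.91°.

66.9°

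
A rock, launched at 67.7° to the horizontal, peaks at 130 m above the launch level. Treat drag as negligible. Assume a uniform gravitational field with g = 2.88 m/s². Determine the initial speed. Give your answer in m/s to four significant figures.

29.58 m/s

At the peak v_y = 0, so v_y0 = √(2gH) = √(2 × 2.88 × 130) = 27.36 m/s.
v_y0 = v₀ sin θ ⇒ v₀ = 27.36 / sin 67.7° = 29.58 m/s.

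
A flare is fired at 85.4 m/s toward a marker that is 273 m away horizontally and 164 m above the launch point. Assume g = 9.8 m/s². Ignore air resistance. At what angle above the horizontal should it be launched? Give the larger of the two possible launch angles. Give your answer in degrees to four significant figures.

Trajectory: y = x tanθ − g x² (1 + tan²θ)/(2v₀²). With x = 273, y = 164, v₀ = 85.4, g = 9.80:
50.07 tan²θ − 273 tanθ + (214.1) = 0.
tanθ = [273 ± √(273² − 4 × 50.07 × (214.1))] / (2 × 50.07) = (273 ± 177.9) / 100.1, giving tanθ = 0.9495 or 4.502.
θ = 43.52° or 77.48°; the larger is 77.48°.

77.48°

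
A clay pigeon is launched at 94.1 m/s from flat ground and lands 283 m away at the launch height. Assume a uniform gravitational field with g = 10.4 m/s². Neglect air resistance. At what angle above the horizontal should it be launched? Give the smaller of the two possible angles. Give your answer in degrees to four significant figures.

From R = (v₀²/g) sin 2θ: sin 2θ = 10.4 × 283 / 8854.8 = 0.3324.
2θ = 19.41° or 180° − 19.41° = 160.6°, so θ = 9.707° or 80.29°.
The smaller angle is 9.707°.

9.707°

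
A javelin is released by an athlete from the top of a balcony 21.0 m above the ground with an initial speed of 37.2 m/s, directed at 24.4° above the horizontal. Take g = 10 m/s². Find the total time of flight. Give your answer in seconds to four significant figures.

4.098 s

vₓ = 37.20 cos 24.4° = 33.88 m/s; v_y0 = 37.20 sin 24.4° = 15.37 m/s.
Vertical motion (up positive, ground at y = 0): 5.000 t² − (15.37) t − 21.0 = 0, so t = (15.37 + √(15.37² + 2·10.0·21.0)) / 10.0 = (15.37 + 25.62) / 10.0 = 4.098 s.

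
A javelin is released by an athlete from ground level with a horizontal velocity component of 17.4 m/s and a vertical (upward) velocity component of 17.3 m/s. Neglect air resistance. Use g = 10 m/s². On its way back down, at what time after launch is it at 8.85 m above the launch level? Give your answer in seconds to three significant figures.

2.84 s

Set y = v_y0 t − ½ g t² = 8.85: 5.000 t² − 17.30 t + 8.85 = 0.
Quadratic formula: t = (17.30 ± √122.29) / 10.0 = (17.30 ± 11.06) / 10.0 → t = 0.6242 s or 2.836 s.
The descending-branch root is 2.836 s.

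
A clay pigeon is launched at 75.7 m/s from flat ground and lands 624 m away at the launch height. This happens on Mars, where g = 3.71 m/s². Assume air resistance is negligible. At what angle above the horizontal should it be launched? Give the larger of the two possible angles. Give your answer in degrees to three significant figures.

78.1°

Level-ground range R = v₀² sin(2θ)/g ⇒ sin(2θ) = gR/v₀² = 3.71 × 624 / 75.7² = 0.4040.
2θ = 23.83° or 180° − 23.83° = 156.2°, so θ = 11.91° or 78.09°.
The larger angle is 78.09°.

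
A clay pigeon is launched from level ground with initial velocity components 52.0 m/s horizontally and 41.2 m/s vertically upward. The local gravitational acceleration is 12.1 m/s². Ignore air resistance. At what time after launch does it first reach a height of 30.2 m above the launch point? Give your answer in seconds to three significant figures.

Require v_y0 t − ½ g t² = 30.2, i.e. 6.050 t² − 41.20 t + 30.2 = 0.
Quadratic formula: t = (41.20 ± √966.60) / 12.1 = (41.20 ± 31.09) / 12.1 → t = 0.8355 s or 5.974 s.
The first (ascending) time is 0.8355 s.

0.836 s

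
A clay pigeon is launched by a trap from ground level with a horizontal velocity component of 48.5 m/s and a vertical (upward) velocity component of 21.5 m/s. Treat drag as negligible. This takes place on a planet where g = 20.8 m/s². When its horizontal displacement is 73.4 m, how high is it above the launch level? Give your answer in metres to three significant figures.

8.72 m

Time to reach x = 73.4 m: t = x/vₓ = 73.4/48.50 = 1.513 s.
Height: y = v_y0 t − ½ g t² = 21.50 × 1.513 − 10.40 × 1.513² = 32.54 − 23.82 = 8.718 m.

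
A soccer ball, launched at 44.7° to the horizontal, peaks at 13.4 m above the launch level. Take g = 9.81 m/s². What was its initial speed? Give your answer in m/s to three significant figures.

23.1 m/s

At the peak v_y = 0, so v_y0 = √(2gH) = √(2 × 9.81 × 13.4) = 16.21 m/s.
v_y0 = v₀ sin θ ⇒ v₀ = 16.21 / sin 44.7° = 23.05 m/s.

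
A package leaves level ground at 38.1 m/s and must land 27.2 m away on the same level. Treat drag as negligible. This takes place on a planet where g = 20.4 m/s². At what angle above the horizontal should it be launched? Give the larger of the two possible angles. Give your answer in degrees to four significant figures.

78.76°

From R = (v₀²/g) sin 2θ: sin 2θ = 20.4 × 27.2 / 1451.6 = 0.3823.
2θ = 22.47° or 180° − 22.47° = 157.5°, so θ = 11.24° or 78.76°.
The larger angle is 78.76°.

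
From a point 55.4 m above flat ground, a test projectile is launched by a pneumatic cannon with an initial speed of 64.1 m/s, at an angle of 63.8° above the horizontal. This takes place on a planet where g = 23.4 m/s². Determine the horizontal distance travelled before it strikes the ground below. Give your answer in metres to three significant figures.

162 m

vₓ = 64.10 cos 63.8° = 28.30 m/s; v_y0 = 64.10 sin 63.8° = 57.51 m/s.
With up positive and y = 0 at the ground: y(t) = 55.4 + (57.51) t − 11.70 t². Setting y = 0 and taking the positive root: t = [57.51 + √(57.51² + 2·23.4·55.4)] / 23.4 = (57.51 + 76.82) / 23.4 = 5.741 s.
Horizontal distance: R = vₓ t = 28.30 × 5.741 = 162.5 m.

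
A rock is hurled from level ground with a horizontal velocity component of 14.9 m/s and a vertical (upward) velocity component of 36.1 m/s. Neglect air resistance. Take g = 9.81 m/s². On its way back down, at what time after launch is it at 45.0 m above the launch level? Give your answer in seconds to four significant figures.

5.770 s

Height y(t) = 36.10 t − 4.905 t² = 45.0 gives 4.905 t² − 36.10 t + 45.0 = 0.
Quadratic formula: t = (36.10 ± √420.31) / 9.81 = (36.10 ± 20.50) / 9.81 → t = 1.590 s or 5.770 s.
The descending-branch root is 5.770 s.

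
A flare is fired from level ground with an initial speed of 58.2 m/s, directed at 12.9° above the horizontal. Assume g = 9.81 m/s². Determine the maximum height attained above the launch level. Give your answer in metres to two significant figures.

8.6 m

vₓ = 58.20 cos 12.9° = 56.73 m/s; v_y0 = 58.20 sin 12.9° = 12.99 m/s.
Maximum height: H = v_y0² / (2g) = 12.99² / (2 × 9.81) = 8.605 m.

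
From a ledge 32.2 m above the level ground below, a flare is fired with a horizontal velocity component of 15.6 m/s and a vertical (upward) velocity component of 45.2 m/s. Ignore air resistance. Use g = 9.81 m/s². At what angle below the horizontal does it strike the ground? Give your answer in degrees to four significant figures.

With up positive and y = 0 at the ground: y(t) = 32.2 + (45.20) t − 4.905 t². Setting y = 0 and taking the positive root: t = [45.20 + √(45.20² + 2·9.81·32.2)] / 9.81 = (45.20 + 51.72) / 9.81 = 9.880 s.
At impact: v_y = v_y0 − g t = −51.72 m/s; vₓ = 15.60 m/s.
Angle below horizontal: arctan(|v_y|/vₓ) = arctan(51.72/15.60) = 73.21°.

73.21°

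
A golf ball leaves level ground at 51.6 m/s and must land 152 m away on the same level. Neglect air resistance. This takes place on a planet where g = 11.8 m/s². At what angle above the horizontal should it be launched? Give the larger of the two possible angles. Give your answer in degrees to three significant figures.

R = v₀² sin 2θ / g gives sin 2θ = gR/v₀² = 11.8·152/51.6² = 0.6736.
2θ = 42.35° or 180° − 42.35° = 137.7°, so θ = 21.17° or 68.83°.
The larger angle is 68.83°.

68.8°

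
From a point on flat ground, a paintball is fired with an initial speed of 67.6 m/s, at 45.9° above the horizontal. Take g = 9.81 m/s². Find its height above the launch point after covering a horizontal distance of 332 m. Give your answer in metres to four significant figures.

98.30 m

Resolve: vₓ = 67.60 cos 45.9° = 47.04 m/s and v_y0 = 67.60 sin 45.9° = 48.55 m/s.
At x = 332 m, t = x/vₓ = 332/47.04 = 7.057 s.
Height: y = v_y0 t − ½ g t² = 48.55 × 7.057 − 4.905 × 7.057² = 342.6 − 244.3 = 98.30 m.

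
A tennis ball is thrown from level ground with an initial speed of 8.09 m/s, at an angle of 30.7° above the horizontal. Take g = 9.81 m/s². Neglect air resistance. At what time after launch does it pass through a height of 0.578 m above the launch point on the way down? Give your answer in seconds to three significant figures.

0.665 s

Horizontal component vₓ = 8.090 cos 30.7° = 6.956 m/s; vertical v_y0 = 8.090 sin 30.7° = 4.130 m/s.
Height y(t) = 4.130 t − 4.905 t² = 0.578 gives 4.905 t² − 4.130 t + 0.578 = 0.
t = [4.130 ± √(4.130² − 2·9.81·0.578)] / 9.81 = (4.130 ± 2.391) / 9.81, so t = 0.1773 s or t = 0.6648 s.
The descending-branch root is 0.6648 s.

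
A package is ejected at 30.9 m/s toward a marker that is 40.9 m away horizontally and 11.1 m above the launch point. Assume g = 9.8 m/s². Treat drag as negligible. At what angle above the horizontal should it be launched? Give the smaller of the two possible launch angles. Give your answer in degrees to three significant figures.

28.5°

Trajectory: y = x tanθ − g x² (1 + tan²θ)/(2v₀²). With x = 40.9, y = 11.1, v₀ = 30.9, g = 9.80:
8.585 tan²θ − 40.9 tanθ + (19.68) = 0.
tanθ = [40.9 ± √(40.9² − 4 × 8.585 × (19.68))] / (2 × 8.585) = (40.9 ± 31.57) / 17.17, giving tanθ = 0.5432 or 4.221.
θ = 28.51° or 76.67°; the smaller is 28.51°.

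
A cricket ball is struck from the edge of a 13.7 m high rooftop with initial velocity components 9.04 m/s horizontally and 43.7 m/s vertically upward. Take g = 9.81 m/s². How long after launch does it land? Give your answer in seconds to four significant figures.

9.212 s

Vertical motion (up positive, ground at y = 0): 4.905 t² − (43.70) t − 13.7 = 0, so t = (43.70 + √(43.70² + 2·9.81·13.7)) / 9.81 = (43.70 + 46.67) / 9.81 = 9.212 s.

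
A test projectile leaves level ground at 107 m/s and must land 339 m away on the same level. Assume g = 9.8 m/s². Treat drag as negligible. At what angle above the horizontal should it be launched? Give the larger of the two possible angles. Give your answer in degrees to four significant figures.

From R = (v₀²/g) sin 2θ: sin 2θ = 9.80 × 339 / 11449 = 0.2902.
2θ = 16.87° or 180° − 16.87° = 163.1°, so θ = 8.434° or 81.57°.
The larger angle is 81.57°.

81.57°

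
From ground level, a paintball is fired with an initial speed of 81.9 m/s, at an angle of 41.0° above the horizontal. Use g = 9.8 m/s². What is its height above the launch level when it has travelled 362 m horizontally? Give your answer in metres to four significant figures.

146.6 m

Resolve: vₓ = 81.90 cos 41.0° = 61.81 m/s and v_y0 = 81.90 sin 41.0° = 53.73 m/s.
x = vₓ t ⇒ t = 362/61.81 = 5.857 s.
Height: y = v_y0 t − ½ g t² = 53.73 × 5.857 − 4.900 × 5.857² = 314.7 − 168.1 = 146.6 m.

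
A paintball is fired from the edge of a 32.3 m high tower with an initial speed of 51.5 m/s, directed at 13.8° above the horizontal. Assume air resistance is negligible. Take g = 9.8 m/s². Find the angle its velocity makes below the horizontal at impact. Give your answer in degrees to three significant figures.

29.2°

Resolve: vₓ = 51.50 cos 13.8° = 50.01 m/s and v_y0 = 51.50 sin 13.8° = 12.28 m/s.
Vertical motion (up positive, ground at y = 0): 4.900 t² − (12.28) t − 32.3 = 0, so t = (12.28 + √(12.28² + 2·9.80·32.3)) / 9.80 = (12.28 + 28.00) / 9.80 = 4.111 s.
At impact: v_y = v_y0 − g t = −28.00 m/s; vₓ = 50.01 m/s.
Angle below horizontal: arctan(|v_y|/vₓ) = arctan(28.00/50.01) = 29.24°.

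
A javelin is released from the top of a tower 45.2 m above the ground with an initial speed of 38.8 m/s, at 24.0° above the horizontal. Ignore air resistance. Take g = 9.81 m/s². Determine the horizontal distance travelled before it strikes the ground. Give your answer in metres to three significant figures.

Components: vₓ = 38.80 cos 24.0° = 35.45 m/s, v_y0 = 38.80 sin 24.0° = 15.78 m/s.
With up positive and y = 0 at the ground: y(t) = 45.2 + (15.78) t − 4.905 t². Setting y = 0 and taking the positive root: t = [15.78 + √(15.78² + 2·9.81·45.2)] / 9.81 = (15.78 + 33.70) / 9.81 = 5.044 s.
Horizontal distance: R = vₓ t = 35.45 × 5.044 = 178.8 m.

179 m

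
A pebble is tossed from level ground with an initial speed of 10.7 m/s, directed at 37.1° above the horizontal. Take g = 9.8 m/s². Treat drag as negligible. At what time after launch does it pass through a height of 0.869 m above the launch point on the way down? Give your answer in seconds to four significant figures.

1.165 s

Resolve: vₓ = 10.70 cos 37.1° = 8.534 m/s and v_y0 = 10.70 sin 37.1° = 6.454 m/s.
Set y = v_y0 t − ½ g t² = 0.869: 4.900 t² − 6.454 t + 0.869 = 0.
t = [6.454 ± √(6.454² − 2·9.80·0.869)] / 9.80 = (6.454 ± 4.962) / 9.80, so t = 0.1522 s or t = 1.165 s.
The descending-branch root is 1.165 s.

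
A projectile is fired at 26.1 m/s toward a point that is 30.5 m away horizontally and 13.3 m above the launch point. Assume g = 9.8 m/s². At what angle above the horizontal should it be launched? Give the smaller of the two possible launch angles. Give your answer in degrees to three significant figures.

Trajectory: y = x tanθ − g x² (1 + tan²θ)/(2v₀²). With x = 30.5, y = 13.3, v₀ = 26.1, g = 9.80:
6.691 tan²θ − 30.5 tanθ + (19.99) = 0.
tanθ = [30.5 ± √(30.5² − 4 × 6.691 × (19.99))] / (2 × 6.691) = (30.5 ± 19.88) / 13.38, giving tanθ = 0.7936 or 3.764.
θ = 38.44° or 75.12°; the smaller is 38.44°.

38.4°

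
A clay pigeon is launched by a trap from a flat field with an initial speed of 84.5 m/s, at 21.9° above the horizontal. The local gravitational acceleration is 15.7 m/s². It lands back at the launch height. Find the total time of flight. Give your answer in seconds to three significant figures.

Horizontal component vₓ = 84.50 cos 21.9° = 78.40 m/s; vertical v_y0 = 84.50 sin 21.9° = 31.52 m/s.
Time of flight on level ground: T = 2 v_y0 / g = 2 × 31.52 / 15.7 = 4.015 s.

4.01 s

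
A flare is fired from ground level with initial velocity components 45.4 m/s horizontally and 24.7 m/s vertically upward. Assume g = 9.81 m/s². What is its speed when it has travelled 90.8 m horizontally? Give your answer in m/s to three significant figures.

Time to reach x = 90.8 m: t = x/vₓ = 90.8/45.40 = 2.000 s.
Vertical velocity there: v_y = v_y0 − g t = 24.70 − 9.81 × 2.000 = 5.080 m/s.
Speed: √(vₓ² + v_y²) = √(45.40² + 5.080²) = 45.68 m/s.

45.7 m/s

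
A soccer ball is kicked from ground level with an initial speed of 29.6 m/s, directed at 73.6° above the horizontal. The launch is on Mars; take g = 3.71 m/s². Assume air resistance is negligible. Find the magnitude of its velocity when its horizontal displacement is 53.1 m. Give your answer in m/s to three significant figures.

vₓ = 29.60 cos 73.6° = 8.357 m/s; v_y0 = 29.60 sin 73.6° = 28.40 m/s.
x = vₓ t ⇒ t = 53.1/8.357 = 6.354 s.
Vertical velocity there: v_y = v_y0 − g t = 28.40 − 3.71 × 6.354 = 4.823 m/s.
Speed: √(vₓ² + v_y²) = √(8.357² + 4.823²) = 9.649 m/s.

9.65 m/s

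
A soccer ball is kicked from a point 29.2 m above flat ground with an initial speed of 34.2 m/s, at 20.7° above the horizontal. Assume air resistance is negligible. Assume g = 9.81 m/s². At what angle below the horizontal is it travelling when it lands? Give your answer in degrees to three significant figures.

Components: vₓ = 34.20 cos 20.7° = 31.99 m/s, v_y0 = 34.20 sin 20.7° = 12.09 m/s.
The projectile lands when y = 29.2 + (12.09) t − ½·9.81·t² = 0. Positive root: t = (12.09 + √(12.09² + 2·9.81·29.2)) / 9.81 = (12.09 + 26.81) / 9.81 = 3.966 s.
At impact: v_y = v_y0 − g t = −26.81 m/s; vₓ = 31.99 m/s.
Angle below horizontal: arctan(|v_y|/vₓ) = arctan(26.81/31.99) = 39.97°.

40.0°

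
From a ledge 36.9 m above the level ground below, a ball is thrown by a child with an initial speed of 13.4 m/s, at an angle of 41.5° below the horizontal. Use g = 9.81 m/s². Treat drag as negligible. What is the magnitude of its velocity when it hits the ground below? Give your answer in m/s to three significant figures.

vₓ = 13.40 cos 41.5° = 10.04 m/s; v_y0 = −8.879 m/s (downward).
Vertical motion (up positive, ground at y = 0): 4.905 t² − (−8.879) t − 36.9 = 0, so t = (−8.879 + √(8.879² + 2·9.81·36.9)) / 9.81 = (−8.879 + 28.33) / 9.81 = 1.983 s.
Vertical velocity at impact: v_y = v_y0 − g t = −8.879 − 9.81 × 1.983 = −28.33 m/s.
Speed: |v| = √(vₓ² + v_y²) = √(10.04² + 28.33²) = 30.06 m/s.

30.1 m/s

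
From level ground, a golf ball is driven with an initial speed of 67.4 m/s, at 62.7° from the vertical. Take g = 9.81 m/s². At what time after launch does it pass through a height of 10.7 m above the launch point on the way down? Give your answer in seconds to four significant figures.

5.935 s

Resolve: vₓ = 67.40 sin 62.7° = 59.89 m/s and v_y0 = 67.40 cos 62.7° = 30.91 m/s.
Set y = v_y0 t − ½ g t² = 10.7: 4.905 t² − 30.91 t + 10.7 = 0.
t = [30.91 ± √(30.91² − 2·9.81·10.7)] / 9.81 = (30.91 ± 27.31) / 9.81, so t = 0.3676 s or t = 5.935 s.
The descending-branch root is 5.935 s.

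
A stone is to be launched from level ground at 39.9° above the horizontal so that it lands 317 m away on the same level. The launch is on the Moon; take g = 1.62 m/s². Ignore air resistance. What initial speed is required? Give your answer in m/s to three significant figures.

From R = (v₀² / g) sin 2θ: v₀ = √(gR / sin 2θ).
v₀ = √(1.62 × 317 / sin 79.80°) = √(513.5 / 0.9842) = √521.79 = 22.84 m/s.

22.8 m/s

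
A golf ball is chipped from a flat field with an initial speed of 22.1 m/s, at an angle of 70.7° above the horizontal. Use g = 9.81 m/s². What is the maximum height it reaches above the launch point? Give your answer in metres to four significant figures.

Resolve: vₓ = 22.10 cos 70.7° = 7.304 m/s and v_y0 = 22.10 sin 70.7° = 20.86 m/s.
Peak height H = v_y0² / (2g) = 435.06 / 19.62 = 22.17 m.

22.17 m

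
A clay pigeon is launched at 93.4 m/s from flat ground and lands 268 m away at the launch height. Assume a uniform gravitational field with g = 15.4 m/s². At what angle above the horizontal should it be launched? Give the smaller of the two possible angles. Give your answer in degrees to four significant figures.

14.12°

R = v₀² sin 2θ / g gives sin 2θ = gR/v₀² = 15.4·268/93.4² = 0.4731.
2θ = 28.24° or 180° − 28.24° = 151.8°, so θ = 14.12° or 75.88°.
The smaller angle is 14.12°.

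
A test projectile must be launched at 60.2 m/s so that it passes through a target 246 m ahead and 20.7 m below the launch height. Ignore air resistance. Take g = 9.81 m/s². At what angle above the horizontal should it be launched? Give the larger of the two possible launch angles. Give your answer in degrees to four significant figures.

69.88°

Trajectory: y = x tanθ − g x² (1 + tan²θ)/(2v₀²). With x = 246, y = −20.7, v₀ = 60.2, g = 9.81:
81.91 tan²θ − 246 tanθ + (61.21) = 0.
tanθ = [246 ± √(246² − 4 × 81.91 × (61.21))] / (2 × 81.91) = (246 ± 201.2) / 163.8, giving tanθ = 0.2738 or 2.730.
θ = 15.31° or 69.88°; the larger is 69.88°.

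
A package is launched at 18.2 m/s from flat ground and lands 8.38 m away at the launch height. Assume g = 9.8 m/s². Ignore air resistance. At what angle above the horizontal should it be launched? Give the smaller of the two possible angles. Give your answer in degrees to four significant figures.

R = v₀² sin 2θ / g gives sin 2θ = gR/v₀² = 9.80·8.38/18.2² = 0.2479.
2θ = 14.35° or 180° − 14.35° = 165.6°, so θ = 7.177° or 82.82°.
The smaller angle is 7.177°.

7.177°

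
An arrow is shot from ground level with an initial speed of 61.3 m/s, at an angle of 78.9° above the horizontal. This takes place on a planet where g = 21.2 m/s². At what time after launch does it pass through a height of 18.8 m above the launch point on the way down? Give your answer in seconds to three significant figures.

5.34 s

Components: vₓ = 61.30 cos 78.9° = 11.80 m/s, v_y0 = 61.30 sin 78.9° = 60.15 m/s.
Height y(t) = 60.15 t − 10.60 t² = 18.8 gives 10.60 t² − 60.15 t + 18.8 = 0.
t = [60.15 ± √(60.15² − 2·21.2·18.8)] / 21.2 = (60.15 ± 53.12) / 21.2, so t = 0.3320 s or t = 5.343 s.
The descending-branch root is 5.343 s.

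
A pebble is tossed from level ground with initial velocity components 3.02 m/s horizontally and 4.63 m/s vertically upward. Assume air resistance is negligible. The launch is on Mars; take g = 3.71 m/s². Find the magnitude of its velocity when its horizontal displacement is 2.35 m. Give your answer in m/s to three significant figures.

3.49 m/s

Time to reach x = 2.35 m: t = x/vₓ = 2.35/3.020 = 0.7781 s.
Vertical velocity there: v_y = v_y0 − g t = 4.630 − 3.71 × 0.7781 = 1.743 m/s.
Speed: √(vₓ² + v_y²) = √(3.020² + 1.743²) = 3.487 m/s.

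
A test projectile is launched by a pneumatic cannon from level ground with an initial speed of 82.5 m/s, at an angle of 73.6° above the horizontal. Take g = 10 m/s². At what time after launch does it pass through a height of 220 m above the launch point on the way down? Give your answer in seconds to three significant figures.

12.2 s

Horizontal component vₓ = 82.50 cos 73.6° = 23.29 m/s; vertical v_y0 = 82.50 sin 73.6° = 79.14 m/s.
Require v_y0 t − ½ g t² = 220, i.e. 5.000 t² − 79.14 t + 220 = 0.
t = [79.14 ± √(79.14² − 2·10.0·220)] / 10.0 = (79.14 ± 43.17) / 10.0, so t = 3.597 s or t = 12.23 s.
The descending-branch root is 12.23 s.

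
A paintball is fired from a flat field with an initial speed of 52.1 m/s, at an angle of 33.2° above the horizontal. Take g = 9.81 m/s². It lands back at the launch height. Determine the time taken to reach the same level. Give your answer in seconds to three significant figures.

vₓ = 52.10 cos 33.2° = 43.60 m/s; v_y0 = 52.10 sin 33.2° = 28.53 m/s.
It returns to y = 0 when t = 2 v_y0 / g = 2(28.53)/9.81 = 5.816 s.

5.82 s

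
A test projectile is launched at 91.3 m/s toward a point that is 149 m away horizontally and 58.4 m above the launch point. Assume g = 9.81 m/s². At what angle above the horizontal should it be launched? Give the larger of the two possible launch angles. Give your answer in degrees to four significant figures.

84.76°

Trajectory: y = x tanθ − g x² (1 + tan²θ)/(2v₀²). With x = 149, y = 58.4, v₀ = 91.3, g = 9.81:
13.06 tan²θ − 149 tanθ + (71.46) = 0.
tanθ = [149 ± √(149² − 4 × 13.06 × (71.46))] / (2 × 13.06) = (149 ± 135.9) / 26.13, giving tanθ = 0.5017 or 10.90.
θ = 26.64° or 84.76°; the larger is 84.76°.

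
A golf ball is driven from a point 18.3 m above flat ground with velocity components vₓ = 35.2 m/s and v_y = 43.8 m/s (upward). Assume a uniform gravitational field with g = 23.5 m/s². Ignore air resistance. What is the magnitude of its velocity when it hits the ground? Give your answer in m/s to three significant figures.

With up positive and y = 0 at the ground: y(t) = 18.3 + (43.80) t − 11.75 t². Setting y = 0 and taking the positive root: t = [43.80 + √(43.80² + 2·23.5·18.3)] / 23.5 = (43.80 + 52.71) / 23.5 = 4.107 s.
Vertical velocity at impact: v_y = v_y0 − g t = 43.80 − 23.5 × 4.107 = −52.71 m/s.
Speed: |v| = √(vₓ² + v_y²) = √(35.20² + 52.71²) = 63.38 m/s.

63.4 m/s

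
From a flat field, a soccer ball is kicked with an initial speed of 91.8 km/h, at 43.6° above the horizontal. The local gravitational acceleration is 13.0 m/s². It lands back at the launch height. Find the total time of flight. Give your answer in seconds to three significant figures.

Convert: 91.8 km/h = 91.8/3.6 = 25.50 m/s.
Components: vₓ = 25.50 cos 43.6° = 18.47 m/s, v_y0 = 25.50 sin 43.6° = 17.59 m/s.
It returns to y = 0 when t = 2 v_y0 / g = 2(17.59)/13.0 = 2.705 s.

2.71 s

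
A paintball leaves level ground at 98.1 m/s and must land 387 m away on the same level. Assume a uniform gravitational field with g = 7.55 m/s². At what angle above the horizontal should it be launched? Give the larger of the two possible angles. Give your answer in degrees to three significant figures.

81.2°

From R = (v₀²/g) sin 2θ: sin 2θ = 7.55 × 387 / 9623.6 = 0.3036.
2θ = 17.67° or 180° − 17.67° = 162.3°, so θ = 8.837° or 81.16°.
The larger angle is 81.16°.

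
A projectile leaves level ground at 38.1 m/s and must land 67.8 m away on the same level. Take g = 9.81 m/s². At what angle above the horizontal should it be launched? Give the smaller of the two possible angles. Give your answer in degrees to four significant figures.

13.64°

From R = (v₀²/g) sin 2θ: sin 2θ = 9.81 × 67.8 / 1451.6 = 0.4582.
2θ = 27.27° or 180° − 27.27° = 152.7°, so θ = 13.64° or 76.36°.
The smaller angle is 13.64°.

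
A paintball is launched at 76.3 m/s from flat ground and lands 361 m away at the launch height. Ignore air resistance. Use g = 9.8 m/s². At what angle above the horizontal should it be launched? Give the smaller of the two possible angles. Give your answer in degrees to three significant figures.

From R = (v₀²/g) sin 2θ: sin 2θ = 9.80 × 361 / 5821.7 = 0.6077.
2θ = 37.42° or 180° − 37.42° = 142.6°, so θ = 18.71° or 71.29°.
The smaller angle is 18.71°.

18.7°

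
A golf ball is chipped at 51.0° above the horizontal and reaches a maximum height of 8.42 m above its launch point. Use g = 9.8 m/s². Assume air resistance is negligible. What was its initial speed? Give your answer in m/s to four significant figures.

16.53 m/s

At the peak v_y = 0, so v_y0 = √(2gH) = √(2 × 9.80 × 8.42) = 12.85 m/s.
v_y0 = v₀ sin θ ⇒ v₀ = 12.85 / sin 51.0° = 16.53 m/s.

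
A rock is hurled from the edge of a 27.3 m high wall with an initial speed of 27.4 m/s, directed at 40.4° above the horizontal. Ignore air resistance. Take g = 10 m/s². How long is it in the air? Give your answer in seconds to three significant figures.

4.71 s

Components: vₓ = 27.40 cos 40.4° = 20.87 m/s, v_y0 = 27.40 sin 40.4° = 17.76 m/s.
With up positive and y = 0 at the ground: y(t) = 27.3 + (17.76) t − 5.000 t². Setting y = 0 and taking the positive root: t = [17.76 + √(17.76² + 2·10.0·27.3)] / 10.0 = (17.76 + 29.35) / 10.0 = 4.711 s.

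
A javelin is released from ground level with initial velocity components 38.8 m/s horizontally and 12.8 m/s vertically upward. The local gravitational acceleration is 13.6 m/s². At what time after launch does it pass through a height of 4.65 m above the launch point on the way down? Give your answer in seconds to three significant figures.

1.39 s

Require v_y0 t − ½ g t² = 4.65, i.e. 6.800 t² − 12.80 t + 4.65 = 0.
Quadratic formula: t = (12.80 ± √37.360) / 13.6 = (12.80 ± 6.112) / 13.6 → t = 0.4917 s or 1.391 s.
The descending-branch root is 1.391 s.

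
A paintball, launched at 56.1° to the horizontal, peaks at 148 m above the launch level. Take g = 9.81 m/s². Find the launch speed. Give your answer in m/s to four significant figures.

At the peak v_y = 0, so v_y0 = √(2gH) = √(2 × 9.81 × 148) = 53.89 m/s.
v_y0 = v₀ sin θ ⇒ v₀ = 53.89 / sin 56.1° = 64.92 m/s.

64.92 m/s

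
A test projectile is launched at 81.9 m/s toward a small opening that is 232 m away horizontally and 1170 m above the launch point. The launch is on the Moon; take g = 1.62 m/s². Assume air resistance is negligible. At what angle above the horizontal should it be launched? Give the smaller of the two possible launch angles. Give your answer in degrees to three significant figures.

80.7°

Trajectory: y = x tanθ − g x² (1 + tan²θ)/(2v₀²). With x = 232, y = 1170, v₀ = 81.9, g = 1.62:
6.500 tan²θ − 232 tanθ + (1176) = 0.
tanθ = [232 ± √(232² − 4 × 6.500 × (1176))] / (2 × 6.500) = (232 ± 152.4) / 13.00, giving tanθ = 6.121 or 29.57.
θ = 80.72° or 88.06°; the smaller is 80.72°.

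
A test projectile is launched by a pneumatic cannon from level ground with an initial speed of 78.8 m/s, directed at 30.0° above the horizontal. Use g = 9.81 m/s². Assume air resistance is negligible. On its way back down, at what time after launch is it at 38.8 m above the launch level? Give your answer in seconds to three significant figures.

vₓ = 78.80 cos 30.0° = 68.24 m/s; v_y0 = 78.80 sin 30.0° = 39.40 m/s.
Require v_y0 t − ½ g t² = 38.8, i.e. 4.905 t² − 39.40 t + 38.8 = 0.
t = [39.40 ± √(39.40² − 2·9.81·38.8)] / 9.81 = (39.40 ± 28.13) / 9.81, so t = 1.149 s or t = 6.883 s.
The descending-branch root is 6.883 s.

6.88 s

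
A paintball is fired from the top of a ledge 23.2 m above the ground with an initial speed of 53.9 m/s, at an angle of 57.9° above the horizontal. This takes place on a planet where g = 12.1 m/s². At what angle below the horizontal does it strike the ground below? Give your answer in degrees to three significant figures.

Resolve: vₓ = 53.90 cos 57.9° = 28.64 m/s and v_y0 = 53.90 sin 57.9° = 45.66 m/s.
The projectile lands when y = 23.2 + (45.66) t − ½·12.1·t² = 0. Positive root: t = (45.66 + √(45.66² + 2·12.1·23.2)) / 12.1 = (45.66 + 51.44) / 12.1 = 8.025 s.
At impact: v_y = v_y0 − g t = −51.44 m/s; vₓ = 28.64 m/s.
Angle below horizontal: arctan(|v_y|/vₓ) = arctan(51.44/28.64) = 60.89°.

60.9°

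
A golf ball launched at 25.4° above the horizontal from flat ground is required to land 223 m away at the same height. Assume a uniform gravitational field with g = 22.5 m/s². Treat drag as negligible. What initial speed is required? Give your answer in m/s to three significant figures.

80.5 m/s

Level-ground range: R = v₀² sin(2θ)/g, so v₀ = √(gR / sin 2θ).
v₀ = √(22.5 × 223 / sin 50.80°) = √(5018 / 0.7749) = √6474.7 = 80.47 m/s.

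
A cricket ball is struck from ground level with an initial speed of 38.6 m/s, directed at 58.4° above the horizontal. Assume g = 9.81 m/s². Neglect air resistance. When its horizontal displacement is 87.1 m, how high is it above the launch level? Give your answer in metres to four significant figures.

Resolve: vₓ = 38.60 cos 58.4° = 20.23 m/s and v_y0 = 38.60 sin 58.4° = 32.88 m/s.
x = vₓ t ⇒ t = 87.1/20.23 = 4.306 s.
Height: y = v_y0 t − ½ g t² = 32.88 × 4.306 − 4.905 × 4.306² = 141.6 − 90.96 = 50.62 m.

50.62 m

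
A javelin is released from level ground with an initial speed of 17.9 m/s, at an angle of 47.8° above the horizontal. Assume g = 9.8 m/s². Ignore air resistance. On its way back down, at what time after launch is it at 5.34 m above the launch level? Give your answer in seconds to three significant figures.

2.21 s

Components: vₓ = 17.90 cos 47.8° = 12.02 m/s, v_y0 = 17.90 sin 47.8° = 13.26 m/s.
Height y(t) = 13.26 t − 4.900 t² = 5.34 gives 4.900 t² − 13.26 t + 5.34 = 0.
t = [13.26 ± √(13.26² − 2·9.80·5.34)] / 9.80 = (13.26 ± 8.436) / 9.80, so t = 0.4922 s or t = 2.214 s.
The descending-branch root is 2.214 s.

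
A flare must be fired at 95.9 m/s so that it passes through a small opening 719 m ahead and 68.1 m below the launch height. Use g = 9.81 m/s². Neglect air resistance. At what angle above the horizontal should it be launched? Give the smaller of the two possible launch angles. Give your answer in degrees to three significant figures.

Trajectory: y = x tanθ − g x² (1 + tan²θ)/(2v₀²). With x = 719, y = −68.1, v₀ = 95.9, g = 9.81:
275.7 tan²θ − 719 tanθ + (207.6) = 0.
tanθ = [719 ± √(719² − 4 × 275.7 × (207.6))] / (2 × 275.7) = (719 ± 536.6) / 551.4, giving tanθ = 0.3307 or 2.277.
θ = 18.30° or 66.29°; the smaller is 18.30°.

18.3°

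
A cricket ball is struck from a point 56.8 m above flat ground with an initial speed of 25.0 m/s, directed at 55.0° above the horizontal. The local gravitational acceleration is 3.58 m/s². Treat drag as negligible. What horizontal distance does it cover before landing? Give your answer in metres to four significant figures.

Components: vₓ = 25.00 cos 55.0° = 14.34 m/s, v_y0 = 25.00 sin 55.0° = 20.48 m/s.
The projectile lands when y = 56.8 + (20.48) t − ½·3.58·t² = 0. Positive root: t = (20.48 + √(20.48² + 2·3.58·56.8)) / 3.58 = (20.48 + 28.74) / 3.58 = 13.75 s.
Horizontal distance: R = vₓ t = 14.34 × 13.75 = 197.1 m.

197.1 m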